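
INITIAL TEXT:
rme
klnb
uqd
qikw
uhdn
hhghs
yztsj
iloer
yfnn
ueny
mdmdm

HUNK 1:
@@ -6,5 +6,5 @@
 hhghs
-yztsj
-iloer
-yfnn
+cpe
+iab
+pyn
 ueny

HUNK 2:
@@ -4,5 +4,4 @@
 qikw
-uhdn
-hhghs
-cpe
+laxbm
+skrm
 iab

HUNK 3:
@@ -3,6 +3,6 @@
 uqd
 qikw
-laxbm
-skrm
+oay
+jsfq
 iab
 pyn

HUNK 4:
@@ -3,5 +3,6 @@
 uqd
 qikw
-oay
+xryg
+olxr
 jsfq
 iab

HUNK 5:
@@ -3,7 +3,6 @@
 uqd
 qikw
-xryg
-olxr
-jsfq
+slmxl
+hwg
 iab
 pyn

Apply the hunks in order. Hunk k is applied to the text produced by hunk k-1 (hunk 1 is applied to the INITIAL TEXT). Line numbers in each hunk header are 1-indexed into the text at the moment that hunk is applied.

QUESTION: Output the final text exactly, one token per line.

Hunk 1: at line 6 remove [yztsj,iloer,yfnn] add [cpe,iab,pyn] -> 11 lines: rme klnb uqd qikw uhdn hhghs cpe iab pyn ueny mdmdm
Hunk 2: at line 4 remove [uhdn,hhghs,cpe] add [laxbm,skrm] -> 10 lines: rme klnb uqd qikw laxbm skrm iab pyn ueny mdmdm
Hunk 3: at line 3 remove [laxbm,skrm] add [oay,jsfq] -> 10 lines: rme klnb uqd qikw oay jsfq iab pyn ueny mdmdm
Hunk 4: at line 3 remove [oay] add [xryg,olxr] -> 11 lines: rme klnb uqd qikw xryg olxr jsfq iab pyn ueny mdmdm
Hunk 5: at line 3 remove [xryg,olxr,jsfq] add [slmxl,hwg] -> 10 lines: rme klnb uqd qikw slmxl hwg iab pyn ueny mdmdm

Answer: rme
klnb
uqd
qikw
slmxl
hwg
iab
pyn
ueny
mdmdm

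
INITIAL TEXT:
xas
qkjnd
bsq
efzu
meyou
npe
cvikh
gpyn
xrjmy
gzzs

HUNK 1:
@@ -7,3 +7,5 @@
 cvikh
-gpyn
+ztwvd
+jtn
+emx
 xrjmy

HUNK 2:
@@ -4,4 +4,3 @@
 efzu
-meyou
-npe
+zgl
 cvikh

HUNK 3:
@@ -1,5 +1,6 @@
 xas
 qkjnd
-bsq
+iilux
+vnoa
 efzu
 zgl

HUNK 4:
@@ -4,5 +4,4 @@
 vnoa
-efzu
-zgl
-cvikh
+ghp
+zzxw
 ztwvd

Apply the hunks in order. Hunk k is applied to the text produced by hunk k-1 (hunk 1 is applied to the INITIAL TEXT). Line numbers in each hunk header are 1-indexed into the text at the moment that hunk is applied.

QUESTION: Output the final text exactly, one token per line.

Hunk 1: at line 7 remove [gpyn] add [ztwvd,jtn,emx] -> 12 lines: xas qkjnd bsq efzu meyou npe cvikh ztwvd jtn emx xrjmy gzzs
Hunk 2: at line 4 remove [meyou,npe] add [zgl] -> 11 lines: xas qkjnd bsq efzu zgl cvikh ztwvd jtn emx xrjmy gzzs
Hunk 3: at line 1 remove [bsq] add [iilux,vnoa] -> 12 lines: xas qkjnd iilux vnoa efzu zgl cvikh ztwvd jtn emx xrjmy gzzs
Hunk 4: at line 4 remove [efzu,zgl,cvikh] add [ghp,zzxw] -> 11 lines: xas qkjnd iilux vnoa ghp zzxw ztwvd jtn emx xrjmy gzzs

Answer: xas
qkjnd
iilux
vnoa
ghp
zzxw
ztwvd
jtn
emx
xrjmy
gzzs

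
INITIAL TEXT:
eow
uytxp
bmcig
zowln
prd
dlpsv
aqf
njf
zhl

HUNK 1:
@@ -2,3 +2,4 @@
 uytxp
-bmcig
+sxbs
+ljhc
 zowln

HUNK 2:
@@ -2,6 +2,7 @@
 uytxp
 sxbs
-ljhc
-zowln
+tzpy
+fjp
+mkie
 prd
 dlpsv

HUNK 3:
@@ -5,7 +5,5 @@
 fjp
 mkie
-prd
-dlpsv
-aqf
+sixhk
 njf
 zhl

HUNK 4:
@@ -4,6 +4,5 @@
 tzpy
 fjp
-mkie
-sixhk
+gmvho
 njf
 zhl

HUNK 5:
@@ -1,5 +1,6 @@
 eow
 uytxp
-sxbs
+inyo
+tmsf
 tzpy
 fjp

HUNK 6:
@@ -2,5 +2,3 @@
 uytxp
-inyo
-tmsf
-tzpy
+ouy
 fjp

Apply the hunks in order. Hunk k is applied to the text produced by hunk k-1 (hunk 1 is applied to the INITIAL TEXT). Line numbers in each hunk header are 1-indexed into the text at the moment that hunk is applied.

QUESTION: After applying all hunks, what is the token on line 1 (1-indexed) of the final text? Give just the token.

Hunk 1: at line 2 remove [bmcig] add [sxbs,ljhc] -> 10 lines: eow uytxp sxbs ljhc zowln prd dlpsv aqf njf zhl
Hunk 2: at line 2 remove [ljhc,zowln] add [tzpy,fjp,mkie] -> 11 lines: eow uytxp sxbs tzpy fjp mkie prd dlpsv aqf njf zhl
Hunk 3: at line 5 remove [prd,dlpsv,aqf] add [sixhk] -> 9 lines: eow uytxp sxbs tzpy fjp mkie sixhk njf zhl
Hunk 4: at line 4 remove [mkie,sixhk] add [gmvho] -> 8 lines: eow uytxp sxbs tzpy fjp gmvho njf zhl
Hunk 5: at line 1 remove [sxbs] add [inyo,tmsf] -> 9 lines: eow uytxp inyo tmsf tzpy fjp gmvho njf zhl
Hunk 6: at line 2 remove [inyo,tmsf,tzpy] add [ouy] -> 7 lines: eow uytxp ouy fjp gmvho njf zhl
Final line 1: eow

Answer: eow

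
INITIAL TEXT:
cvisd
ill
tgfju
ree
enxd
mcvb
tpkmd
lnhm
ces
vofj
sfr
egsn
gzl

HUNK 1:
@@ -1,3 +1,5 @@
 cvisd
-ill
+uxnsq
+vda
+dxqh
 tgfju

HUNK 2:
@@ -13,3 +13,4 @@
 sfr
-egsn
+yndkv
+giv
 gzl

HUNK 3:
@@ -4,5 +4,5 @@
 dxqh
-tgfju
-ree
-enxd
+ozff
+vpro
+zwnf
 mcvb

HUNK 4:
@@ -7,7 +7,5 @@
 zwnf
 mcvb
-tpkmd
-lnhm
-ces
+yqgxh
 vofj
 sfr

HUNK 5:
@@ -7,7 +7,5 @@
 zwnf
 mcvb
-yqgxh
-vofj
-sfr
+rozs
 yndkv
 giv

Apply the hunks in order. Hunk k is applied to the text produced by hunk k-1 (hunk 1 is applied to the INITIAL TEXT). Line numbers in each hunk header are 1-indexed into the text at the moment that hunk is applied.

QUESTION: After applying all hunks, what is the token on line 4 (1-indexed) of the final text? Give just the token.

Answer: dxqh

Derivation:
Hunk 1: at line 1 remove [ill] add [uxnsq,vda,dxqh] -> 15 lines: cvisd uxnsq vda dxqh tgfju ree enxd mcvb tpkmd lnhm ces vofj sfr egsn gzl
Hunk 2: at line 13 remove [egsn] add [yndkv,giv] -> 16 lines: cvisd uxnsq vda dxqh tgfju ree enxd mcvb tpkmd lnhm ces vofj sfr yndkv giv gzl
Hunk 3: at line 4 remove [tgfju,ree,enxd] add [ozff,vpro,zwnf] -> 16 lines: cvisd uxnsq vda dxqh ozff vpro zwnf mcvb tpkmd lnhm ces vofj sfr yndkv giv gzl
Hunk 4: at line 7 remove [tpkmd,lnhm,ces] add [yqgxh] -> 14 lines: cvisd uxnsq vda dxqh ozff vpro zwnf mcvb yqgxh vofj sfr yndkv giv gzl
Hunk 5: at line 7 remove [yqgxh,vofj,sfr] add [rozs] -> 12 lines: cvisd uxnsq vda dxqh ozff vpro zwnf mcvb rozs yndkv giv gzl
Final line 4: dxqh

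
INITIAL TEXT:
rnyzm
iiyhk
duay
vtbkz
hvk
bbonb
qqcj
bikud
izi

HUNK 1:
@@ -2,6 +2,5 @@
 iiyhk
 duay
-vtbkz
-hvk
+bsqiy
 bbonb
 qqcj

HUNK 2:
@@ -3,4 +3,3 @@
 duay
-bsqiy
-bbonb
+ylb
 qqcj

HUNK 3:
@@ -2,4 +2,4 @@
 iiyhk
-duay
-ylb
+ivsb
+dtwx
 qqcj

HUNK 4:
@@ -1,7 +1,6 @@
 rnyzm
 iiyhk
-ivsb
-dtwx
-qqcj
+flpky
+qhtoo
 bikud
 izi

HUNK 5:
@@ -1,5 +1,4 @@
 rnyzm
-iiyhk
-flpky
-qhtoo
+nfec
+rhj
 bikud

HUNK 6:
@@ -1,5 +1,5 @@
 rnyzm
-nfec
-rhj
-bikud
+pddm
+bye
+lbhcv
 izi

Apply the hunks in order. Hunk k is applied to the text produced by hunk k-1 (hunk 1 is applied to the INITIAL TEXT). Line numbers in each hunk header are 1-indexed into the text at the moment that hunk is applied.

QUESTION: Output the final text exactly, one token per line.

Hunk 1: at line 2 remove [vtbkz,hvk] add [bsqiy] -> 8 lines: rnyzm iiyhk duay bsqiy bbonb qqcj bikud izi
Hunk 2: at line 3 remove [bsqiy,bbonb] add [ylb] -> 7 lines: rnyzm iiyhk duay ylb qqcj bikud izi
Hunk 3: at line 2 remove [duay,ylb] add [ivsb,dtwx] -> 7 lines: rnyzm iiyhk ivsb dtwx qqcj bikud izi
Hunk 4: at line 1 remove [ivsb,dtwx,qqcj] add [flpky,qhtoo] -> 6 lines: rnyzm iiyhk flpky qhtoo bikud izi
Hunk 5: at line 1 remove [iiyhk,flpky,qhtoo] add [nfec,rhj] -> 5 lines: rnyzm nfec rhj bikud izi
Hunk 6: at line 1 remove [nfec,rhj,bikud] add [pddm,bye,lbhcv] -> 5 lines: rnyzm pddm bye lbhcv izi

Answer: rnyzm
pddm
bye
lbhcv
izi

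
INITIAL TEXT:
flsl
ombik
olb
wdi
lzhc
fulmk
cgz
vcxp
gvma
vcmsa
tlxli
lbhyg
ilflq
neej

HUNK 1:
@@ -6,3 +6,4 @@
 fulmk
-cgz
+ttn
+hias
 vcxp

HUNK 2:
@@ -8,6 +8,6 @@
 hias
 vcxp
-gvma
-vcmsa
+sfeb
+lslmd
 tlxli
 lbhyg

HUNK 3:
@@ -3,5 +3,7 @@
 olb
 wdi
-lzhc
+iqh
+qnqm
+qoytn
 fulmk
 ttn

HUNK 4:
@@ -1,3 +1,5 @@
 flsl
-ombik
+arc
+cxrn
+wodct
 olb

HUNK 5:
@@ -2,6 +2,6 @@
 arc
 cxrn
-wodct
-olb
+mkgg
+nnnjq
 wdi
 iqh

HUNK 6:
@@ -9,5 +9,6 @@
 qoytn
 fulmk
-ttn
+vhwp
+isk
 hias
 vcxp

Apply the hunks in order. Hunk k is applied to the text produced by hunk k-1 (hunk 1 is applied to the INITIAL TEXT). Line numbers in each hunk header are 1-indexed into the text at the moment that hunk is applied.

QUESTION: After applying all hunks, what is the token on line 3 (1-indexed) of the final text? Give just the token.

Answer: cxrn

Derivation:
Hunk 1: at line 6 remove [cgz] add [ttn,hias] -> 15 lines: flsl ombik olb wdi lzhc fulmk ttn hias vcxp gvma vcmsa tlxli lbhyg ilflq neej
Hunk 2: at line 8 remove [gvma,vcmsa] add [sfeb,lslmd] -> 15 lines: flsl ombik olb wdi lzhc fulmk ttn hias vcxp sfeb lslmd tlxli lbhyg ilflq neej
Hunk 3: at line 3 remove [lzhc] add [iqh,qnqm,qoytn] -> 17 lines: flsl ombik olb wdi iqh qnqm qoytn fulmk ttn hias vcxp sfeb lslmd tlxli lbhyg ilflq neej
Hunk 4: at line 1 remove [ombik] add [arc,cxrn,wodct] -> 19 lines: flsl arc cxrn wodct olb wdi iqh qnqm qoytn fulmk ttn hias vcxp sfeb lslmd tlxli lbhyg ilflq neej
Hunk 5: at line 2 remove [wodct,olb] add [mkgg,nnnjq] -> 19 lines: flsl arc cxrn mkgg nnnjq wdi iqh qnqm qoytn fulmk ttn hias vcxp sfeb lslmd tlxli lbhyg ilflq neej
Hunk 6: at line 9 remove [ttn] add [vhwp,isk] -> 20 lines: flsl arc cxrn mkgg nnnjq wdi iqh qnqm qoytn fulmk vhwp isk hias vcxp sfeb lslmd tlxli lbhyg ilflq neej
Final line 3: cxrn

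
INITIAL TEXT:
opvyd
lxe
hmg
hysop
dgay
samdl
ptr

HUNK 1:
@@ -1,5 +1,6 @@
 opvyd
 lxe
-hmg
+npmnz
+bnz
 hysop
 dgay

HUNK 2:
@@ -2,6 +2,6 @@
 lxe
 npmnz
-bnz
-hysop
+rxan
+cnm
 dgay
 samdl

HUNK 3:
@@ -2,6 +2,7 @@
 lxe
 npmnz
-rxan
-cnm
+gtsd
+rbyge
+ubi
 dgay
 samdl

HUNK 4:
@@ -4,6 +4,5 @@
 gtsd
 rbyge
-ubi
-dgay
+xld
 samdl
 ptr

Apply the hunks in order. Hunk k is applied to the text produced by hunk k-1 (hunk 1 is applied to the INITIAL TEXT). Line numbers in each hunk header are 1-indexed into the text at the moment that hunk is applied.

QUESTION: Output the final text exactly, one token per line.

Hunk 1: at line 1 remove [hmg] add [npmnz,bnz] -> 8 lines: opvyd lxe npmnz bnz hysop dgay samdl ptr
Hunk 2: at line 2 remove [bnz,hysop] add [rxan,cnm] -> 8 lines: opvyd lxe npmnz rxan cnm dgay samdl ptr
Hunk 3: at line 2 remove [rxan,cnm] add [gtsd,rbyge,ubi] -> 9 lines: opvyd lxe npmnz gtsd rbyge ubi dgay samdl ptr
Hunk 4: at line 4 remove [ubi,dgay] add [xld] -> 8 lines: opvyd lxe npmnz gtsd rbyge xld samdl ptr

Answer: opvyd
lxe
npmnz
gtsd
rbyge
xld
samdl
ptr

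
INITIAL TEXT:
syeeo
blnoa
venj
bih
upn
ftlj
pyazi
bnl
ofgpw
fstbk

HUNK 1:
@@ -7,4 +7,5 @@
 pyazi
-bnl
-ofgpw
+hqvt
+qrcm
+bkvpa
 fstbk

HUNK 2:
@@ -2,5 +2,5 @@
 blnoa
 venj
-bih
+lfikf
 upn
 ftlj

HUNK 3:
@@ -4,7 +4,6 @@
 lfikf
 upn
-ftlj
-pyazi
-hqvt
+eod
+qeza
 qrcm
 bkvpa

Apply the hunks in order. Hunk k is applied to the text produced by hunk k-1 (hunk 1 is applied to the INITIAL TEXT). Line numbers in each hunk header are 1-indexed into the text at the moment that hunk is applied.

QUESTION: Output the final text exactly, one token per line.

Hunk 1: at line 7 remove [bnl,ofgpw] add [hqvt,qrcm,bkvpa] -> 11 lines: syeeo blnoa venj bih upn ftlj pyazi hqvt qrcm bkvpa fstbk
Hunk 2: at line 2 remove [bih] add [lfikf] -> 11 lines: syeeo blnoa venj lfikf upn ftlj pyazi hqvt qrcm bkvpa fstbk
Hunk 3: at line 4 remove [ftlj,pyazi,hqvt] add [eod,qeza] -> 10 lines: syeeo blnoa venj lfikf upn eod qeza qrcm bkvpa fstbk

Answer: syeeo
blnoa
venj
lfikf
upn
eod
qeza
qrcm
bkvpa
fstbk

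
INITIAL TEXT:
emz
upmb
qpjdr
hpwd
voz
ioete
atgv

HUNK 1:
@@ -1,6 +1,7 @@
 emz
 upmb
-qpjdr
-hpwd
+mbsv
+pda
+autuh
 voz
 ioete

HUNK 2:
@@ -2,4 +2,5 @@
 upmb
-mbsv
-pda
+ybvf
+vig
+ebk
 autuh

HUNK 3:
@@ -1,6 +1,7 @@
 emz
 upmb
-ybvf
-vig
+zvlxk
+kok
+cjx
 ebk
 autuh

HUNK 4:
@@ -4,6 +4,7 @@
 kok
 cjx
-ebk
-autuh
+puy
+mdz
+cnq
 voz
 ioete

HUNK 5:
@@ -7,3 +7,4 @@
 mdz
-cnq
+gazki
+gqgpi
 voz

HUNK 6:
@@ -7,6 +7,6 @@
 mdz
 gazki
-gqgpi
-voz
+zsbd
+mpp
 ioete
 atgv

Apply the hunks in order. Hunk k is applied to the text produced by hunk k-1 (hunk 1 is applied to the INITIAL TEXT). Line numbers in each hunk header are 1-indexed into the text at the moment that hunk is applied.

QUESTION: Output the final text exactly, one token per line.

Hunk 1: at line 1 remove [qpjdr,hpwd] add [mbsv,pda,autuh] -> 8 lines: emz upmb mbsv pda autuh voz ioete atgv
Hunk 2: at line 2 remove [mbsv,pda] add [ybvf,vig,ebk] -> 9 lines: emz upmb ybvf vig ebk autuh voz ioete atgv
Hunk 3: at line 1 remove [ybvf,vig] add [zvlxk,kok,cjx] -> 10 lines: emz upmb zvlxk kok cjx ebk autuh voz ioete atgv
Hunk 4: at line 4 remove [ebk,autuh] add [puy,mdz,cnq] -> 11 lines: emz upmb zvlxk kok cjx puy mdz cnq voz ioete atgv
Hunk 5: at line 7 remove [cnq] add [gazki,gqgpi] -> 12 lines: emz upmb zvlxk kok cjx puy mdz gazki gqgpi voz ioete atgv
Hunk 6: at line 7 remove [gqgpi,voz] add [zsbd,mpp] -> 12 lines: emz upmb zvlxk kok cjx puy mdz gazki zsbd mpp ioete atgv

Answer: emz
upmb
zvlxk
kok
cjx
puy
mdz
gazki
zsbd
mpp
ioete
atgv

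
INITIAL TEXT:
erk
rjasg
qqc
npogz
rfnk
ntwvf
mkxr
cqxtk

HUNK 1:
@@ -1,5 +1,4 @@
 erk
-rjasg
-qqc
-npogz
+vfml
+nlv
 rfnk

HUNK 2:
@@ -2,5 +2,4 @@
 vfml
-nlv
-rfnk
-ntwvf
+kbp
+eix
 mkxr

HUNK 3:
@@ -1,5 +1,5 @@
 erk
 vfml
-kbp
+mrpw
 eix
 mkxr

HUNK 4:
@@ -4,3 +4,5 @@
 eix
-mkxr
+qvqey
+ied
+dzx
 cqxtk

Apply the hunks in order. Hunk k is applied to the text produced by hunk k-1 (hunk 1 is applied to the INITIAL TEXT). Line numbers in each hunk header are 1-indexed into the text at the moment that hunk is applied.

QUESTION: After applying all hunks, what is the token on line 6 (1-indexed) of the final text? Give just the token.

Answer: ied

Derivation:
Hunk 1: at line 1 remove [rjasg,qqc,npogz] add [vfml,nlv] -> 7 lines: erk vfml nlv rfnk ntwvf mkxr cqxtk
Hunk 2: at line 2 remove [nlv,rfnk,ntwvf] add [kbp,eix] -> 6 lines: erk vfml kbp eix mkxr cqxtk
Hunk 3: at line 1 remove [kbp] add [mrpw] -> 6 lines: erk vfml mrpw eix mkxr cqxtk
Hunk 4: at line 4 remove [mkxr] add [qvqey,ied,dzx] -> 8 lines: erk vfml mrpw eix qvqey ied dzx cqxtk
Final line 6: ied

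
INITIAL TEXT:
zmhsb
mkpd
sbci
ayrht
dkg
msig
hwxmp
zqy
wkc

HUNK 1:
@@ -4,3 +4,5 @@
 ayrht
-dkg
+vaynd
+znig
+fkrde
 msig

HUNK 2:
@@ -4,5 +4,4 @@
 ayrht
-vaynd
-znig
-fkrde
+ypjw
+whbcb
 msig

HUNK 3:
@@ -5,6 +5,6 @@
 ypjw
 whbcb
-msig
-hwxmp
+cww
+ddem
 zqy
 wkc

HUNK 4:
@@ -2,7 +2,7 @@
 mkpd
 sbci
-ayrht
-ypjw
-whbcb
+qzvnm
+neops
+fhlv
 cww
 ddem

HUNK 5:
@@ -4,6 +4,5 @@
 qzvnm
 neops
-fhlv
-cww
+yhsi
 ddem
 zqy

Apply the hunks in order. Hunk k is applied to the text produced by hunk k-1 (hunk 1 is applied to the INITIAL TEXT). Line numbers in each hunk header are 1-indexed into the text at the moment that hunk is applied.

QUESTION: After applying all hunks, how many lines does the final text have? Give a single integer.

Answer: 9

Derivation:
Hunk 1: at line 4 remove [dkg] add [vaynd,znig,fkrde] -> 11 lines: zmhsb mkpd sbci ayrht vaynd znig fkrde msig hwxmp zqy wkc
Hunk 2: at line 4 remove [vaynd,znig,fkrde] add [ypjw,whbcb] -> 10 lines: zmhsb mkpd sbci ayrht ypjw whbcb msig hwxmp zqy wkc
Hunk 3: at line 5 remove [msig,hwxmp] add [cww,ddem] -> 10 lines: zmhsb mkpd sbci ayrht ypjw whbcb cww ddem zqy wkc
Hunk 4: at line 2 remove [ayrht,ypjw,whbcb] add [qzvnm,neops,fhlv] -> 10 lines: zmhsb mkpd sbci qzvnm neops fhlv cww ddem zqy wkc
Hunk 5: at line 4 remove [fhlv,cww] add [yhsi] -> 9 lines: zmhsb mkpd sbci qzvnm neops yhsi ddem zqy wkc
Final line count: 9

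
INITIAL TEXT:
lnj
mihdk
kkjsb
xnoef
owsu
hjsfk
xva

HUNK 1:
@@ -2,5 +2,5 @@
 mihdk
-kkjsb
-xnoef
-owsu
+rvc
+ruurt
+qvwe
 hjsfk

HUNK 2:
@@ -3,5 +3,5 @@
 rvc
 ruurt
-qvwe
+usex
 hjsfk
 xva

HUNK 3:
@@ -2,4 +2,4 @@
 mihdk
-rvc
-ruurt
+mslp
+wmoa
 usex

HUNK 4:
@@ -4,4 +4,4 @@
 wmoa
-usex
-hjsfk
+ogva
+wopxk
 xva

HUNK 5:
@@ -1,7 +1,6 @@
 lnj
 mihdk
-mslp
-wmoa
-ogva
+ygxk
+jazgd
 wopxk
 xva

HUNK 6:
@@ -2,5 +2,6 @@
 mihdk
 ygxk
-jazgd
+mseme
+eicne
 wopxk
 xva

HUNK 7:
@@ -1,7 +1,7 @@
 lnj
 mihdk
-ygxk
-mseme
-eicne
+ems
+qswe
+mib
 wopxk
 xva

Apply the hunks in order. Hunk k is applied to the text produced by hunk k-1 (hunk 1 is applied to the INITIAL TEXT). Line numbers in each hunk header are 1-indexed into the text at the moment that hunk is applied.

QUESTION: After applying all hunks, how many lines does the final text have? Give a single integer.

Hunk 1: at line 2 remove [kkjsb,xnoef,owsu] add [rvc,ruurt,qvwe] -> 7 lines: lnj mihdk rvc ruurt qvwe hjsfk xva
Hunk 2: at line 3 remove [qvwe] add [usex] -> 7 lines: lnj mihdk rvc ruurt usex hjsfk xva
Hunk 3: at line 2 remove [rvc,ruurt] add [mslp,wmoa] -> 7 lines: lnj mihdk mslp wmoa usex hjsfk xva
Hunk 4: at line 4 remove [usex,hjsfk] add [ogva,wopxk] -> 7 lines: lnj mihdk mslp wmoa ogva wopxk xva
Hunk 5: at line 1 remove [mslp,wmoa,ogva] add [ygxk,jazgd] -> 6 lines: lnj mihdk ygxk jazgd wopxk xva
Hunk 6: at line 2 remove [jazgd] add [mseme,eicne] -> 7 lines: lnj mihdk ygxk mseme eicne wopxk xva
Hunk 7: at line 1 remove [ygxk,mseme,eicne] add [ems,qswe,mib] -> 7 lines: lnj mihdk ems qswe mib wopxk xva
Final line count: 7

Answer: 7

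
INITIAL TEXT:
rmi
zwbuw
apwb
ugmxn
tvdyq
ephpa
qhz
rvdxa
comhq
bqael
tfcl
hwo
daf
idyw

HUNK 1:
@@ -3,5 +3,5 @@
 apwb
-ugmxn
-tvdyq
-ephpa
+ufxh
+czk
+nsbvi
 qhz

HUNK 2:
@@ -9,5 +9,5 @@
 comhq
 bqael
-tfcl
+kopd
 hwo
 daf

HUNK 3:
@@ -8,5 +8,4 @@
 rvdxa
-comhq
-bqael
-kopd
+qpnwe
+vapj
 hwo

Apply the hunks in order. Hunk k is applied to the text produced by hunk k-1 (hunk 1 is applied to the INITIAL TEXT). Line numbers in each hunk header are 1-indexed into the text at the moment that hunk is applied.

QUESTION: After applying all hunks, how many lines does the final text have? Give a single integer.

Hunk 1: at line 3 remove [ugmxn,tvdyq,ephpa] add [ufxh,czk,nsbvi] -> 14 lines: rmi zwbuw apwb ufxh czk nsbvi qhz rvdxa comhq bqael tfcl hwo daf idyw
Hunk 2: at line 9 remove [tfcl] add [kopd] -> 14 lines: rmi zwbuw apwb ufxh czk nsbvi qhz rvdxa comhq bqael kopd hwo daf idyw
Hunk 3: at line 8 remove [comhq,bqael,kopd] add [qpnwe,vapj] -> 13 lines: rmi zwbuw apwb ufxh czk nsbvi qhz rvdxa qpnwe vapj hwo daf idyw
Final line count: 13

Answer: 13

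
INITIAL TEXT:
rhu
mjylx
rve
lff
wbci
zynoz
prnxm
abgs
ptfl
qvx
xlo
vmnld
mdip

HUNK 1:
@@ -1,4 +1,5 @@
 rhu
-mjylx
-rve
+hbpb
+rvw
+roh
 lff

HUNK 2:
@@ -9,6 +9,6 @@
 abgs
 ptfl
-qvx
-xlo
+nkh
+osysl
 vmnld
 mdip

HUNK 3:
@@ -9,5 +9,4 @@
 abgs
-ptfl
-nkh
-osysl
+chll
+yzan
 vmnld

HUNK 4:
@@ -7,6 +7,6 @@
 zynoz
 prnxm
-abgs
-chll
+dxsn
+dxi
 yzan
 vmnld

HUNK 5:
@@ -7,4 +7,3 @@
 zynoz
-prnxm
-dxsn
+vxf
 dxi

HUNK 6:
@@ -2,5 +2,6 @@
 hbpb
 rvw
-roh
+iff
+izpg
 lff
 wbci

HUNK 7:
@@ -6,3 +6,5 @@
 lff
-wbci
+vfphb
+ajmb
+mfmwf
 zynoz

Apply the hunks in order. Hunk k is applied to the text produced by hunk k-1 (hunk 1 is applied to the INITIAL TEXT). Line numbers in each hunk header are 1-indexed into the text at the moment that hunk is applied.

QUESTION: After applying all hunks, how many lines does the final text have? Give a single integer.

Hunk 1: at line 1 remove [mjylx,rve] add [hbpb,rvw,roh] -> 14 lines: rhu hbpb rvw roh lff wbci zynoz prnxm abgs ptfl qvx xlo vmnld mdip
Hunk 2: at line 9 remove [qvx,xlo] add [nkh,osysl] -> 14 lines: rhu hbpb rvw roh lff wbci zynoz prnxm abgs ptfl nkh osysl vmnld mdip
Hunk 3: at line 9 remove [ptfl,nkh,osysl] add [chll,yzan] -> 13 lines: rhu hbpb rvw roh lff wbci zynoz prnxm abgs chll yzan vmnld mdip
Hunk 4: at line 7 remove [abgs,chll] add [dxsn,dxi] -> 13 lines: rhu hbpb rvw roh lff wbci zynoz prnxm dxsn dxi yzan vmnld mdip
Hunk 5: at line 7 remove [prnxm,dxsn] add [vxf] -> 12 lines: rhu hbpb rvw roh lff wbci zynoz vxf dxi yzan vmnld mdip
Hunk 6: at line 2 remove [roh] add [iff,izpg] -> 13 lines: rhu hbpb rvw iff izpg lff wbci zynoz vxf dxi yzan vmnld mdip
Hunk 7: at line 6 remove [wbci] add [vfphb,ajmb,mfmwf] -> 15 lines: rhu hbpb rvw iff izpg lff vfphb ajmb mfmwf zynoz vxf dxi yzan vmnld mdip
Final line count: 15

Answer: 15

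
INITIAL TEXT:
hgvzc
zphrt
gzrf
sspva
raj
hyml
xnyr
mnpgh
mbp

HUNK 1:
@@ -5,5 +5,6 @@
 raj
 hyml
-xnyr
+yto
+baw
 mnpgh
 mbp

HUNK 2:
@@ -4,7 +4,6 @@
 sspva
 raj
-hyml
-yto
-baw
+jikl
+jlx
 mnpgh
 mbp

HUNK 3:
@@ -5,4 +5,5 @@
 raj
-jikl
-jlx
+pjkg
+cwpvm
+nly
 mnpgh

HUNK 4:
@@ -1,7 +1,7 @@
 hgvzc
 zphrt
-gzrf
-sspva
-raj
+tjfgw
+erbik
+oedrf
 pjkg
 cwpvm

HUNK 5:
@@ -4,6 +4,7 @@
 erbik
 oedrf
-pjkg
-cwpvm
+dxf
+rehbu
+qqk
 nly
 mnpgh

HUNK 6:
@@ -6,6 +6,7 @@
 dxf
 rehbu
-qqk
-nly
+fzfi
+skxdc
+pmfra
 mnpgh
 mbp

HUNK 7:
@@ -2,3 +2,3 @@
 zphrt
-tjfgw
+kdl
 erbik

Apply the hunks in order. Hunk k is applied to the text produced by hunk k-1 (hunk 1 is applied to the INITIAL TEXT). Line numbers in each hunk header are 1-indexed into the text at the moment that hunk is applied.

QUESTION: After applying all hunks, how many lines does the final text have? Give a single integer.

Hunk 1: at line 5 remove [xnyr] add [yto,baw] -> 10 lines: hgvzc zphrt gzrf sspva raj hyml yto baw mnpgh mbp
Hunk 2: at line 4 remove [hyml,yto,baw] add [jikl,jlx] -> 9 lines: hgvzc zphrt gzrf sspva raj jikl jlx mnpgh mbp
Hunk 3: at line 5 remove [jikl,jlx] add [pjkg,cwpvm,nly] -> 10 lines: hgvzc zphrt gzrf sspva raj pjkg cwpvm nly mnpgh mbp
Hunk 4: at line 1 remove [gzrf,sspva,raj] add [tjfgw,erbik,oedrf] -> 10 lines: hgvzc zphrt tjfgw erbik oedrf pjkg cwpvm nly mnpgh mbp
Hunk 5: at line 4 remove [pjkg,cwpvm] add [dxf,rehbu,qqk] -> 11 lines: hgvzc zphrt tjfgw erbik oedrf dxf rehbu qqk nly mnpgh mbp
Hunk 6: at line 6 remove [qqk,nly] add [fzfi,skxdc,pmfra] -> 12 lines: hgvzc zphrt tjfgw erbik oedrf dxf rehbu fzfi skxdc pmfra mnpgh mbp
Hunk 7: at line 2 remove [tjfgw] add [kdl] -> 12 lines: hgvzc zphrt kdl erbik oedrf dxf rehbu fzfi skxdc pmfra mnpgh mbp
Final line count: 12

Answer: 12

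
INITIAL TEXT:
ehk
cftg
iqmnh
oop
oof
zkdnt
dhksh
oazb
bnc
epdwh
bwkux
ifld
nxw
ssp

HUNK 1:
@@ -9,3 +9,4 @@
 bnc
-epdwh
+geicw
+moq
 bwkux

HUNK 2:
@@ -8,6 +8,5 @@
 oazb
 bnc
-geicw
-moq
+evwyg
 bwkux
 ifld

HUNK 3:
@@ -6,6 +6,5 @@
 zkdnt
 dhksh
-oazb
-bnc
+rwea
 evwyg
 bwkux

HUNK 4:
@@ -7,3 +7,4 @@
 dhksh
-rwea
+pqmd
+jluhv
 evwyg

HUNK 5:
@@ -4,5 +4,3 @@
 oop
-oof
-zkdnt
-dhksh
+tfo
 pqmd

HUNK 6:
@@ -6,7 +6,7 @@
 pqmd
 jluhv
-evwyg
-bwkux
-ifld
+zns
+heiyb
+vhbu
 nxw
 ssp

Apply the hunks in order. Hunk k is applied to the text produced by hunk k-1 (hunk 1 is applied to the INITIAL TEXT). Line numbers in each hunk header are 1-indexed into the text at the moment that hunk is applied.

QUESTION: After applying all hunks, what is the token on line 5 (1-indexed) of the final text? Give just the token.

Hunk 1: at line 9 remove [epdwh] add [geicw,moq] -> 15 lines: ehk cftg iqmnh oop oof zkdnt dhksh oazb bnc geicw moq bwkux ifld nxw ssp
Hunk 2: at line 8 remove [geicw,moq] add [evwyg] -> 14 lines: ehk cftg iqmnh oop oof zkdnt dhksh oazb bnc evwyg bwkux ifld nxw ssp
Hunk 3: at line 6 remove [oazb,bnc] add [rwea] -> 13 lines: ehk cftg iqmnh oop oof zkdnt dhksh rwea evwyg bwkux ifld nxw ssp
Hunk 4: at line 7 remove [rwea] add [pqmd,jluhv] -> 14 lines: ehk cftg iqmnh oop oof zkdnt dhksh pqmd jluhv evwyg bwkux ifld nxw ssp
Hunk 5: at line 4 remove [oof,zkdnt,dhksh] add [tfo] -> 12 lines: ehk cftg iqmnh oop tfo pqmd jluhv evwyg bwkux ifld nxw ssp
Hunk 6: at line 6 remove [evwyg,bwkux,ifld] add [zns,heiyb,vhbu] -> 12 lines: ehk cftg iqmnh oop tfo pqmd jluhv zns heiyb vhbu nxw ssp
Final line 5: tfo

Answer: tfo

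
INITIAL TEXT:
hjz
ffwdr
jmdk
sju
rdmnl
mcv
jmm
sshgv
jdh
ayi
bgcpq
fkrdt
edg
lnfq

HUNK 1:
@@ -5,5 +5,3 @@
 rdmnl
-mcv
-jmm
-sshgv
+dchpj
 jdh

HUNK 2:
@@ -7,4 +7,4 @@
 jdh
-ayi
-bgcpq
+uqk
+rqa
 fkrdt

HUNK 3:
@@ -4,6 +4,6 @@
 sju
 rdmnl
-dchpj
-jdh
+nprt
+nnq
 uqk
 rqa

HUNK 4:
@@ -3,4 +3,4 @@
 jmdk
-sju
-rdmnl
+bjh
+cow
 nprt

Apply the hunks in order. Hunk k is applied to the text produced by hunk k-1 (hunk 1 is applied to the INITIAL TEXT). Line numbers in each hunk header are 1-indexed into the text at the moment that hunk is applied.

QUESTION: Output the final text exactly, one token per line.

Hunk 1: at line 5 remove [mcv,jmm,sshgv] add [dchpj] -> 12 lines: hjz ffwdr jmdk sju rdmnl dchpj jdh ayi bgcpq fkrdt edg lnfq
Hunk 2: at line 7 remove [ayi,bgcpq] add [uqk,rqa] -> 12 lines: hjz ffwdr jmdk sju rdmnl dchpj jdh uqk rqa fkrdt edg lnfq
Hunk 3: at line 4 remove [dchpj,jdh] add [nprt,nnq] -> 12 lines: hjz ffwdr jmdk sju rdmnl nprt nnq uqk rqa fkrdt edg lnfq
Hunk 4: at line 3 remove [sju,rdmnl] add [bjh,cow] -> 12 lines: hjz ffwdr jmdk bjh cow nprt nnq uqk rqa fkrdt edg lnfq

Answer: hjz
ffwdr
jmdk
bjh
cow
nprt
nnq
uqk
rqa
fkrdt
edg
lnfq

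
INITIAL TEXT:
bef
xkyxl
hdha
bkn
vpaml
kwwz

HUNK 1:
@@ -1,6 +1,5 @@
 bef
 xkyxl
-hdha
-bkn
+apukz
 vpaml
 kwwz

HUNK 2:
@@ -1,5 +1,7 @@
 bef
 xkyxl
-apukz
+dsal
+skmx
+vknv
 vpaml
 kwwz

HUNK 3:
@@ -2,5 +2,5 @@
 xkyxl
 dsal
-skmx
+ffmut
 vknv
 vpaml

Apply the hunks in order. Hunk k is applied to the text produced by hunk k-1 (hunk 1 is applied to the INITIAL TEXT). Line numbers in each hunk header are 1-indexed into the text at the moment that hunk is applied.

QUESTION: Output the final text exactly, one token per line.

Hunk 1: at line 1 remove [hdha,bkn] add [apukz] -> 5 lines: bef xkyxl apukz vpaml kwwz
Hunk 2: at line 1 remove [apukz] add [dsal,skmx,vknv] -> 7 lines: bef xkyxl dsal skmx vknv vpaml kwwz
Hunk 3: at line 2 remove [skmx] add [ffmut] -> 7 lines: bef xkyxl dsal ffmut vknv vpaml kwwz

Answer: bef
xkyxl
dsal
ffmut
vknv
vpaml
kwwz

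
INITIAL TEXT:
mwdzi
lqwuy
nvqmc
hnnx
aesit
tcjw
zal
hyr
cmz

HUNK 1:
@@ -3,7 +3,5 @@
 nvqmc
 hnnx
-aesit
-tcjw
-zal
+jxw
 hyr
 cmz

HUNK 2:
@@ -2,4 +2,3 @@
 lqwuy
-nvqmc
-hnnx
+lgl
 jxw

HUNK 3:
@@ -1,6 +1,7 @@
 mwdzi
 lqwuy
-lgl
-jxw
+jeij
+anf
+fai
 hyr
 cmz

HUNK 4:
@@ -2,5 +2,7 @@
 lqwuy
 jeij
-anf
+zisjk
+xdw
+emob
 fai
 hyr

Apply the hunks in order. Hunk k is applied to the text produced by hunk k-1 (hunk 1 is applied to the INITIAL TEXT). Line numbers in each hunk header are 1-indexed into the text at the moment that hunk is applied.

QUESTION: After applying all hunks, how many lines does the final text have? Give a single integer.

Answer: 9

Derivation:
Hunk 1: at line 3 remove [aesit,tcjw,zal] add [jxw] -> 7 lines: mwdzi lqwuy nvqmc hnnx jxw hyr cmz
Hunk 2: at line 2 remove [nvqmc,hnnx] add [lgl] -> 6 lines: mwdzi lqwuy lgl jxw hyr cmz
Hunk 3: at line 1 remove [lgl,jxw] add [jeij,anf,fai] -> 7 lines: mwdzi lqwuy jeij anf fai hyr cmz
Hunk 4: at line 2 remove [anf] add [zisjk,xdw,emob] -> 9 lines: mwdzi lqwuy jeij zisjk xdw emob fai hyr cmz
Final line count: 9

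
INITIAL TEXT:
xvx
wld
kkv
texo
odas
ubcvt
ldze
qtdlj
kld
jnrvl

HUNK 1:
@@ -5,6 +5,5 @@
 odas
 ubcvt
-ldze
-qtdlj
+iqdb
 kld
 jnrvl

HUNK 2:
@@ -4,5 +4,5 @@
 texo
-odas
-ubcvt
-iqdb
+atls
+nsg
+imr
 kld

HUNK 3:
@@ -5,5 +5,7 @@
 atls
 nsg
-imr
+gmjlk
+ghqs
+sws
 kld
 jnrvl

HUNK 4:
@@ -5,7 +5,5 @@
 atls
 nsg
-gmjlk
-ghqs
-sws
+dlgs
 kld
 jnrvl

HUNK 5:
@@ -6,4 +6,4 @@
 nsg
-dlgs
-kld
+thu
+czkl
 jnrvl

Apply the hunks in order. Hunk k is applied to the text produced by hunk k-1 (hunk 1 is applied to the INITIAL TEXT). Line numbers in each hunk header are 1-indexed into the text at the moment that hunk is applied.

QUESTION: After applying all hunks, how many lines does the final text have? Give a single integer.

Answer: 9

Derivation:
Hunk 1: at line 5 remove [ldze,qtdlj] add [iqdb] -> 9 lines: xvx wld kkv texo odas ubcvt iqdb kld jnrvl
Hunk 2: at line 4 remove [odas,ubcvt,iqdb] add [atls,nsg,imr] -> 9 lines: xvx wld kkv texo atls nsg imr kld jnrvl
Hunk 3: at line 5 remove [imr] add [gmjlk,ghqs,sws] -> 11 lines: xvx wld kkv texo atls nsg gmjlk ghqs sws kld jnrvl
Hunk 4: at line 5 remove [gmjlk,ghqs,sws] add [dlgs] -> 9 lines: xvx wld kkv texo atls nsg dlgs kld jnrvl
Hunk 5: at line 6 remove [dlgs,kld] add [thu,czkl] -> 9 lines: xvx wld kkv texo atls nsg thu czkl jnrvl
Final line count: 9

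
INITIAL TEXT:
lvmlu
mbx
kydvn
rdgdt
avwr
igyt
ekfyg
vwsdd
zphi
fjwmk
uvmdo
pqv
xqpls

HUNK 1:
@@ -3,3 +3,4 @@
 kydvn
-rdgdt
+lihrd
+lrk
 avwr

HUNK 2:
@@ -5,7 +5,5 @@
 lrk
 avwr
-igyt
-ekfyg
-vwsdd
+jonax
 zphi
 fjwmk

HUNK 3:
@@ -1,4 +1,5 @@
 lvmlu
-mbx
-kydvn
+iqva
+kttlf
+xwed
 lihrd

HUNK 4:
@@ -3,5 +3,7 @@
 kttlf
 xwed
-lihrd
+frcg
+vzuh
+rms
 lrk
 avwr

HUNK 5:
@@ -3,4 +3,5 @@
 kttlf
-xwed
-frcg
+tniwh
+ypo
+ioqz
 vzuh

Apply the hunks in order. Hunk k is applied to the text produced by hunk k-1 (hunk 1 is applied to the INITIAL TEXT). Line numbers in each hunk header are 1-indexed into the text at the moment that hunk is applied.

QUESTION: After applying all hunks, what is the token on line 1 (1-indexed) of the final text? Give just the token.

Hunk 1: at line 3 remove [rdgdt] add [lihrd,lrk] -> 14 lines: lvmlu mbx kydvn lihrd lrk avwr igyt ekfyg vwsdd zphi fjwmk uvmdo pqv xqpls
Hunk 2: at line 5 remove [igyt,ekfyg,vwsdd] add [jonax] -> 12 lines: lvmlu mbx kydvn lihrd lrk avwr jonax zphi fjwmk uvmdo pqv xqpls
Hunk 3: at line 1 remove [mbx,kydvn] add [iqva,kttlf,xwed] -> 13 lines: lvmlu iqva kttlf xwed lihrd lrk avwr jonax zphi fjwmk uvmdo pqv xqpls
Hunk 4: at line 3 remove [lihrd] add [frcg,vzuh,rms] -> 15 lines: lvmlu iqva kttlf xwed frcg vzuh rms lrk avwr jonax zphi fjwmk uvmdo pqv xqpls
Hunk 5: at line 3 remove [xwed,frcg] add [tniwh,ypo,ioqz] -> 16 lines: lvmlu iqva kttlf tniwh ypo ioqz vzuh rms lrk avwr jonax zphi fjwmk uvmdo pqv xqpls
Final line 1: lvmlu

Answer: lvmlu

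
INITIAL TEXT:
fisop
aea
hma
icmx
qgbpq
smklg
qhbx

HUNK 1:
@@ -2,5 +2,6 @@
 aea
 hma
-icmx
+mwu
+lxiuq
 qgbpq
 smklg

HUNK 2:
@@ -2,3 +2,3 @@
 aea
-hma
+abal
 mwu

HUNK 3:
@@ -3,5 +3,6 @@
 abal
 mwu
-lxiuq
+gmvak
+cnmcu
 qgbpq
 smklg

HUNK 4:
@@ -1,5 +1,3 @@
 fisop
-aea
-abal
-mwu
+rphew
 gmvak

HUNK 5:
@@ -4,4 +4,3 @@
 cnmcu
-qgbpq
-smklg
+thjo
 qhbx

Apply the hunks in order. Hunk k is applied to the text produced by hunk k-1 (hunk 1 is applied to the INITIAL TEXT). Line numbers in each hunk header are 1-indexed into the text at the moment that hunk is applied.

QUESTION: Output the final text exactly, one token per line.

Answer: fisop
rphew
gmvak
cnmcu
thjo
qhbx

Derivation:
Hunk 1: at line 2 remove [icmx] add [mwu,lxiuq] -> 8 lines: fisop aea hma mwu lxiuq qgbpq smklg qhbx
Hunk 2: at line 2 remove [hma] add [abal] -> 8 lines: fisop aea abal mwu lxiuq qgbpq smklg qhbx
Hunk 3: at line 3 remove [lxiuq] add [gmvak,cnmcu] -> 9 lines: fisop aea abal mwu gmvak cnmcu qgbpq smklg qhbx
Hunk 4: at line 1 remove [aea,abal,mwu] add [rphew] -> 7 lines: fisop rphew gmvak cnmcu qgbpq smklg qhbx
Hunk 5: at line 4 remove [qgbpq,smklg] add [thjo] -> 6 lines: fisop rphew gmvak cnmcu thjo qhbx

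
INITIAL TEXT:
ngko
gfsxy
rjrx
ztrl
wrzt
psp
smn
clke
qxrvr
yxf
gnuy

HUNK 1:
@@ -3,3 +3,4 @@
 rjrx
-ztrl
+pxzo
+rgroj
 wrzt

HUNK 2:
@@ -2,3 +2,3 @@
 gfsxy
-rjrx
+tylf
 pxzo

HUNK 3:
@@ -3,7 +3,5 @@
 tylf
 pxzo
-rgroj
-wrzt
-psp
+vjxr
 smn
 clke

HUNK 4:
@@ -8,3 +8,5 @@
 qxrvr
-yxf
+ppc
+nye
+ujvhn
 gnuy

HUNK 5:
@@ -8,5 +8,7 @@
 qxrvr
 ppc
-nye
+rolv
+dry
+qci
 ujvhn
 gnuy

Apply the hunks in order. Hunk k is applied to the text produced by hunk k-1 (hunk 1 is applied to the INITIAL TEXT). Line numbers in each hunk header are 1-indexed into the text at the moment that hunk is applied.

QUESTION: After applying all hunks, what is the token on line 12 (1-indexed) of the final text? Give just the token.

Answer: qci

Derivation:
Hunk 1: at line 3 remove [ztrl] add [pxzo,rgroj] -> 12 lines: ngko gfsxy rjrx pxzo rgroj wrzt psp smn clke qxrvr yxf gnuy
Hunk 2: at line 2 remove [rjrx] add [tylf] -> 12 lines: ngko gfsxy tylf pxzo rgroj wrzt psp smn clke qxrvr yxf gnuy
Hunk 3: at line 3 remove [rgroj,wrzt,psp] add [vjxr] -> 10 lines: ngko gfsxy tylf pxzo vjxr smn clke qxrvr yxf gnuy
Hunk 4: at line 8 remove [yxf] add [ppc,nye,ujvhn] -> 12 lines: ngko gfsxy tylf pxzo vjxr smn clke qxrvr ppc nye ujvhn gnuy
Hunk 5: at line 8 remove [nye] add [rolv,dry,qci] -> 14 lines: ngko gfsxy tylf pxzo vjxr smn clke qxrvr ppc rolv dry qci ujvhn gnuy
Final line 12: qci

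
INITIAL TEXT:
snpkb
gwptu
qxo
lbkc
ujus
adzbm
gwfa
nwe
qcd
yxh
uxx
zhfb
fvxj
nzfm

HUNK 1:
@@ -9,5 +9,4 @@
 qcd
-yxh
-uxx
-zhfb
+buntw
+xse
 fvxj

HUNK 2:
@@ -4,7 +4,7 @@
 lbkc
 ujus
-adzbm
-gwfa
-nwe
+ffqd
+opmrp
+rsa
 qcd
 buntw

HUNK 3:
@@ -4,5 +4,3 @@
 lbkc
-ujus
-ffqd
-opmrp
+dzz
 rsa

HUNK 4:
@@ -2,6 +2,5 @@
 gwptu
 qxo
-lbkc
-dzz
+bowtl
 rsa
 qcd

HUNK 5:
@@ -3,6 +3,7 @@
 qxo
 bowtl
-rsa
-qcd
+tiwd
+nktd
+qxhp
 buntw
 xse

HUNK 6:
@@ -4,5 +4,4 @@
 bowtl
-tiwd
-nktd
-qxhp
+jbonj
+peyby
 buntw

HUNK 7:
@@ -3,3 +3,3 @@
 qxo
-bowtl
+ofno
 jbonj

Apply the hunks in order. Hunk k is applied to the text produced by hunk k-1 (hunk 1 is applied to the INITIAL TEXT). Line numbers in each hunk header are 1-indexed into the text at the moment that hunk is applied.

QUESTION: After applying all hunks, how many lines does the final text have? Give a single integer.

Hunk 1: at line 9 remove [yxh,uxx,zhfb] add [buntw,xse] -> 13 lines: snpkb gwptu qxo lbkc ujus adzbm gwfa nwe qcd buntw xse fvxj nzfm
Hunk 2: at line 4 remove [adzbm,gwfa,nwe] add [ffqd,opmrp,rsa] -> 13 lines: snpkb gwptu qxo lbkc ujus ffqd opmrp rsa qcd buntw xse fvxj nzfm
Hunk 3: at line 4 remove [ujus,ffqd,opmrp] add [dzz] -> 11 lines: snpkb gwptu qxo lbkc dzz rsa qcd buntw xse fvxj nzfm
Hunk 4: at line 2 remove [lbkc,dzz] add [bowtl] -> 10 lines: snpkb gwptu qxo bowtl rsa qcd buntw xse fvxj nzfm
Hunk 5: at line 3 remove [rsa,qcd] add [tiwd,nktd,qxhp] -> 11 lines: snpkb gwptu qxo bowtl tiwd nktd qxhp buntw xse fvxj nzfm
Hunk 6: at line 4 remove [tiwd,nktd,qxhp] add [jbonj,peyby] -> 10 lines: snpkb gwptu qxo bowtl jbonj peyby buntw xse fvxj nzfm
Hunk 7: at line 3 remove [bowtl] add [ofno] -> 10 lines: snpkb gwptu qxo ofno jbonj peyby buntw xse fvxj nzfm
Final line count: 10

Answer: 10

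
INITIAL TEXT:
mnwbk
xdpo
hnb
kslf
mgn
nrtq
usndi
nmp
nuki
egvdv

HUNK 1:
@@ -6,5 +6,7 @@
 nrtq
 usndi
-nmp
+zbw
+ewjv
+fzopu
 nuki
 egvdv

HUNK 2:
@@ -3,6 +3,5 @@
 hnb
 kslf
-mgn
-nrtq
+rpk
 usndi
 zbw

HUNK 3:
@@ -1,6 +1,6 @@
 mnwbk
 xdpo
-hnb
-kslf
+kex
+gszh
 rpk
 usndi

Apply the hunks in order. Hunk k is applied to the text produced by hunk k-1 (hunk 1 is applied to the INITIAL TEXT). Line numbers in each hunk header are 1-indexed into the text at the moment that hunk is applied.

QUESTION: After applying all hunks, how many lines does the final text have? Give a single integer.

Answer: 11

Derivation:
Hunk 1: at line 6 remove [nmp] add [zbw,ewjv,fzopu] -> 12 lines: mnwbk xdpo hnb kslf mgn nrtq usndi zbw ewjv fzopu nuki egvdv
Hunk 2: at line 3 remove [mgn,nrtq] add [rpk] -> 11 lines: mnwbk xdpo hnb kslf rpk usndi zbw ewjv fzopu nuki egvdv
Hunk 3: at line 1 remove [hnb,kslf] add [kex,gszh] -> 11 lines: mnwbk xdpo kex gszh rpk usndi zbw ewjv fzopu nuki egvdv
Final line count: 11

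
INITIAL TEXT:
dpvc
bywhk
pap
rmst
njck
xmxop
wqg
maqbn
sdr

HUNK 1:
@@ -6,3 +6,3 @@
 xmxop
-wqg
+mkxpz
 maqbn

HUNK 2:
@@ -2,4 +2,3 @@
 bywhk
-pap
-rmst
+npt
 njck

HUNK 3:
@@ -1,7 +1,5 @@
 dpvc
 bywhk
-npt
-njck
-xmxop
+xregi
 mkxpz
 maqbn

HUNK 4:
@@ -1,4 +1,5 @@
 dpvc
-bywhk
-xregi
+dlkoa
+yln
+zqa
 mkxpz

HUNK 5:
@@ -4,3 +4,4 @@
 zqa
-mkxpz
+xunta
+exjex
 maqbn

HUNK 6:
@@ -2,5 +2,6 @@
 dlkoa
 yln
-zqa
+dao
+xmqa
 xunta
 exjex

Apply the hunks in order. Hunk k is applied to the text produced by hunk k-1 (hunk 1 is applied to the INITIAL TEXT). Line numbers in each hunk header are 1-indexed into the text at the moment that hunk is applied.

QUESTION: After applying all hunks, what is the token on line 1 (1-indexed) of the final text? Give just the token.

Answer: dpvc

Derivation:
Hunk 1: at line 6 remove [wqg] add [mkxpz] -> 9 lines: dpvc bywhk pap rmst njck xmxop mkxpz maqbn sdr
Hunk 2: at line 2 remove [pap,rmst] add [npt] -> 8 lines: dpvc bywhk npt njck xmxop mkxpz maqbn sdr
Hunk 3: at line 1 remove [npt,njck,xmxop] add [xregi] -> 6 lines: dpvc bywhk xregi mkxpz maqbn sdr
Hunk 4: at line 1 remove [bywhk,xregi] add [dlkoa,yln,zqa] -> 7 lines: dpvc dlkoa yln zqa mkxpz maqbn sdr
Hunk 5: at line 4 remove [mkxpz] add [xunta,exjex] -> 8 lines: dpvc dlkoa yln zqa xunta exjex maqbn sdr
Hunk 6: at line 2 remove [zqa] add [dao,xmqa] -> 9 lines: dpvc dlkoa yln dao xmqa xunta exjex maqbn sdr
Final line 1: dpvc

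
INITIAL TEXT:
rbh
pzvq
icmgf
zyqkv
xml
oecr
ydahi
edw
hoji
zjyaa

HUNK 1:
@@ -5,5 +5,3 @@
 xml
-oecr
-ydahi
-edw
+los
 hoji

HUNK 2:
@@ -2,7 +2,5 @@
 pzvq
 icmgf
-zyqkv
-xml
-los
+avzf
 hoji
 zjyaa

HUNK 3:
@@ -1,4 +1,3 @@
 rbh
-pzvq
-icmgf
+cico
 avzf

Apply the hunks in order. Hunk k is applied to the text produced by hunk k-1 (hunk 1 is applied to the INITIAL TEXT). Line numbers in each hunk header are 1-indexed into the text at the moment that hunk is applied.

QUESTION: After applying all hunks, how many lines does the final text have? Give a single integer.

Answer: 5

Derivation:
Hunk 1: at line 5 remove [oecr,ydahi,edw] add [los] -> 8 lines: rbh pzvq icmgf zyqkv xml los hoji zjyaa
Hunk 2: at line 2 remove [zyqkv,xml,los] add [avzf] -> 6 lines: rbh pzvq icmgf avzf hoji zjyaa
Hunk 3: at line 1 remove [pzvq,icmgf] add [cico] -> 5 lines: rbh cico avzf hoji zjyaa
Final line count: 5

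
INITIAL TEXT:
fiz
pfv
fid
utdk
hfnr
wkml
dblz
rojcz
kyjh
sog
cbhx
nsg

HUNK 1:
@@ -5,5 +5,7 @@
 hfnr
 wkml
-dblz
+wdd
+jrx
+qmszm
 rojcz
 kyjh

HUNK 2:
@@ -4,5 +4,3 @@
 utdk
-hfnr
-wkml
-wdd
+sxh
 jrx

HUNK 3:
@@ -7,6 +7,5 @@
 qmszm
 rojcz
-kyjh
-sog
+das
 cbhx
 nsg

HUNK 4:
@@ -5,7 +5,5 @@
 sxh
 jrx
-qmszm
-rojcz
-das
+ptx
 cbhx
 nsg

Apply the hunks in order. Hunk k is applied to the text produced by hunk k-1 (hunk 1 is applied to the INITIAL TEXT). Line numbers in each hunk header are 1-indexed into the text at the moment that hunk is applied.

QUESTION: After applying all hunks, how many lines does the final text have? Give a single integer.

Answer: 9

Derivation:
Hunk 1: at line 5 remove [dblz] add [wdd,jrx,qmszm] -> 14 lines: fiz pfv fid utdk hfnr wkml wdd jrx qmszm rojcz kyjh sog cbhx nsg
Hunk 2: at line 4 remove [hfnr,wkml,wdd] add [sxh] -> 12 lines: fiz pfv fid utdk sxh jrx qmszm rojcz kyjh sog cbhx nsg
Hunk 3: at line 7 remove [kyjh,sog] add [das] -> 11 lines: fiz pfv fid utdk sxh jrx qmszm rojcz das cbhx nsg
Hunk 4: at line 5 remove [qmszm,rojcz,das] add [ptx] -> 9 lines: fiz pfv fid utdk sxh jrx ptx cbhx nsg
Final line count: 9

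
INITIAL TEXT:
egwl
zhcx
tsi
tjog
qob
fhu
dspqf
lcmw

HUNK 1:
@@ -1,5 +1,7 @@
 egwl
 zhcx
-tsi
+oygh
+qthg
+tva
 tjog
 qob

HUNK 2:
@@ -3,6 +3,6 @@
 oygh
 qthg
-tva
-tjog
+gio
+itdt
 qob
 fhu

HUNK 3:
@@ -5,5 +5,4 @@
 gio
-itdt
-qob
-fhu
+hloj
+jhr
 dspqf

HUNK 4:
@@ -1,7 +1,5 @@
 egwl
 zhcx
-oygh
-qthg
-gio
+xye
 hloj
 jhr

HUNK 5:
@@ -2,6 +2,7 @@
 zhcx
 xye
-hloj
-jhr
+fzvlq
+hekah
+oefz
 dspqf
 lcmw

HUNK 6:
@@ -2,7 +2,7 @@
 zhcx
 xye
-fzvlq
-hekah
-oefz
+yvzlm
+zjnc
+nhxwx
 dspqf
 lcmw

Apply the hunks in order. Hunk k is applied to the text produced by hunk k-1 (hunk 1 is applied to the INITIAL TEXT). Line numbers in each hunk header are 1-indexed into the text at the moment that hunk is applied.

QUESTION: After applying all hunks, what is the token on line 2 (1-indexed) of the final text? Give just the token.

Answer: zhcx

Derivation:
Hunk 1: at line 1 remove [tsi] add [oygh,qthg,tva] -> 10 lines: egwl zhcx oygh qthg tva tjog qob fhu dspqf lcmw
Hunk 2: at line 3 remove [tva,tjog] add [gio,itdt] -> 10 lines: egwl zhcx oygh qthg gio itdt qob fhu dspqf lcmw
Hunk 3: at line 5 remove [itdt,qob,fhu] add [hloj,jhr] -> 9 lines: egwl zhcx oygh qthg gio hloj jhr dspqf lcmw
Hunk 4: at line 1 remove [oygh,qthg,gio] add [xye] -> 7 lines: egwl zhcx xye hloj jhr dspqf lcmw
Hunk 5: at line 2 remove [hloj,jhr] add [fzvlq,hekah,oefz] -> 8 lines: egwl zhcx xye fzvlq hekah oefz dspqf lcmw
Hunk 6: at line 2 remove [fzvlq,hekah,oefz] add [yvzlm,zjnc,nhxwx] -> 8 lines: egwl zhcx xye yvzlm zjnc nhxwx dspqf lcmw
Final line 2: zhcx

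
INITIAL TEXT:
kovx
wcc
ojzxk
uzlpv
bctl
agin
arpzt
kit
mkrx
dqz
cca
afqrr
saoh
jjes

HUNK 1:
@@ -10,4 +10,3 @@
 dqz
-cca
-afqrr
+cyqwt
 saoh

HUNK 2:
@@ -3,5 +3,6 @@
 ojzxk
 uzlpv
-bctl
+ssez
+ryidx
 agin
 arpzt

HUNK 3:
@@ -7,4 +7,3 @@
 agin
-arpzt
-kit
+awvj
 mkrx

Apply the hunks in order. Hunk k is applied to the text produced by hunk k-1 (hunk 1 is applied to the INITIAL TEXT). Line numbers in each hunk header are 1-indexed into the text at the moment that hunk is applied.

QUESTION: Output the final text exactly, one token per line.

Answer: kovx
wcc
ojzxk
uzlpv
ssez
ryidx
agin
awvj
mkrx
dqz
cyqwt
saoh
jjes

Derivation:
Hunk 1: at line 10 remove [cca,afqrr] add [cyqwt] -> 13 lines: kovx wcc ojzxk uzlpv bctl agin arpzt kit mkrx dqz cyqwt saoh jjes
Hunk 2: at line 3 remove [bctl] add [ssez,ryidx] -> 14 lines: kovx wcc ojzxk uzlpv ssez ryidx agin arpzt kit mkrx dqz cyqwt saoh jjes
Hunk 3: at line 7 remove [arpzt,kit] add [awvj] -> 13 lines: kovx wcc ojzxk uzlpv ssez ryidx agin awvj mkrx dqz cyqwt saoh jjes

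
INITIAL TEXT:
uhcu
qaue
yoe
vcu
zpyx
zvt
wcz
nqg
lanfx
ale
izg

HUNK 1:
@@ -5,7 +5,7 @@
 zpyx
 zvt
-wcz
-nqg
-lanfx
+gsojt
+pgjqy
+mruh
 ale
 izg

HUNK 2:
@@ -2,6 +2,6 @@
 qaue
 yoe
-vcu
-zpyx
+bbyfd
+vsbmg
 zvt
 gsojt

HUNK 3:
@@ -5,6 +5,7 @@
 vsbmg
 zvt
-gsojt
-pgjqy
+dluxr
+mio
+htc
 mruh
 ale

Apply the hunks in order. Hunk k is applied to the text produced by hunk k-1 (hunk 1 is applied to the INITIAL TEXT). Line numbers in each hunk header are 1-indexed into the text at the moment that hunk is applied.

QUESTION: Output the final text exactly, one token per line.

Hunk 1: at line 5 remove [wcz,nqg,lanfx] add [gsojt,pgjqy,mruh] -> 11 lines: uhcu qaue yoe vcu zpyx zvt gsojt pgjqy mruh ale izg
Hunk 2: at line 2 remove [vcu,zpyx] add [bbyfd,vsbmg] -> 11 lines: uhcu qaue yoe bbyfd vsbmg zvt gsojt pgjqy mruh ale izg
Hunk 3: at line 5 remove [gsojt,pgjqy] add [dluxr,mio,htc] -> 12 lines: uhcu qaue yoe bbyfd vsbmg zvt dluxr mio htc mruh ale izg

Answer: uhcu
qaue
yoe
bbyfd
vsbmg
zvt
dluxr
mio
htc
mruh
ale
izg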